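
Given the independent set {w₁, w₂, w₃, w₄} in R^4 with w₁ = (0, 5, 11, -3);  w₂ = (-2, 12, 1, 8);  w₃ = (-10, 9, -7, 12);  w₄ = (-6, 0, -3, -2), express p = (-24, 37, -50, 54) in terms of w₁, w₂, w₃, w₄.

p = -4w₁ + 4w₂ + w₃ + w₄

Solve the system with w₁, w₂, w₃, w₄ as columns and p as the right-hand side.
Row-reducing the augmented matrix gives the unique coefficients (a₁, …, a₄) = (-4, 4, 1, 1).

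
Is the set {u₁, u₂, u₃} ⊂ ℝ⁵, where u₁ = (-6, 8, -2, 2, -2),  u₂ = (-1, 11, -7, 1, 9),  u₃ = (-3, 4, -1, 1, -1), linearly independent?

Row-reduce the matrix whose columns are u₁, u₂, u₃.
The reduction yields 2 nonzero rows, so the rank is 2.
Since rank 2 < 3, the set is linearly dependent.
Indeed u₁ - 2u₃ = 0.

linearly dependent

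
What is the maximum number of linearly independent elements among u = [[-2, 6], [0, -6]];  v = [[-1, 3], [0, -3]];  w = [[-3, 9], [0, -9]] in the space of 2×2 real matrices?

Represent each element by its coordinate vector in ℝ⁴.
Put the 4×3 matrix [u|v|w] into echelon form.
The echelon form has 1 nonzero row, so the rank is 1.

1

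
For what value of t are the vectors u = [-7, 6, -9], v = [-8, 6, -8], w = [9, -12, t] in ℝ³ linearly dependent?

t = 23

The vectors are dependent exactly when the determinant of the matrix with rows u, v, w vanishes.
Expanding, det = 6*t - 138.
Solving 6*t - 138 = 0 yields t = 23.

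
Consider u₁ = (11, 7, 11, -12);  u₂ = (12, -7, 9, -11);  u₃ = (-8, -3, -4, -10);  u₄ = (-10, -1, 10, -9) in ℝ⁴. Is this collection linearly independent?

linearly independent

The matrix [u₁|u₂|u₃|u₄] has determinant -45071.
A nonzero determinant means the columns are linearly independent.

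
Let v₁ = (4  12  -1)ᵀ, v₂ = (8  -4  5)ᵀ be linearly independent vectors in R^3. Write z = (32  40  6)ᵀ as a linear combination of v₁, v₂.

z = 4v₁ + 2v₂

Write z = a₁v₁ + a₂v₂ and equate components.
The system has the unique solution (a₁, a₂) = (4, 2).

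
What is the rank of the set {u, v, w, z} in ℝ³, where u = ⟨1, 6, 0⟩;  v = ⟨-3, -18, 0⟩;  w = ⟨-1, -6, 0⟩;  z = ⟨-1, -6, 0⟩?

rank 1

Form the matrix with u, v, w, z as columns and reduce.
The echelon form has 1 nonzero row, so the rank is 1.
(With 4 elements in a 3-dimensional space the rank is at most 3.)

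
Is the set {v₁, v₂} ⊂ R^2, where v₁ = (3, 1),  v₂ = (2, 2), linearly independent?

The matrix [v₁|v₂] has determinant 4.
A nonzero determinant means the columns are linearly independent.

linearly independent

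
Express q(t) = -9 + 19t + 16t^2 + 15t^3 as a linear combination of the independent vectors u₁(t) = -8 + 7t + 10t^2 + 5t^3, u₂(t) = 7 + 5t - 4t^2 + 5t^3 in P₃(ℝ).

q = 2u₁ + u₂

Identify each element with its coordinate vector in ℝ⁴ via {1, t, …, t^3}.
Write q = α₁u₁ + α₂u₂ and equate components.
Row-reducing the augmented matrix gives the unique coefficients (α₁, α₂) = (2, 1).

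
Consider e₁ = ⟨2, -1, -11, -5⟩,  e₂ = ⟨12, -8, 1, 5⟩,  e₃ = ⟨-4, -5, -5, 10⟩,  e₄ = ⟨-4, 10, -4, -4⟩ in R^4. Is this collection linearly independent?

linearly independent

Place the vectors as rows of a 4×4 matrix and reduce to echelon form.
The reduction yields 4 nonzero rows, so the rank is 4.
Since rank = 4 (the number of vectors), the set is linearly independent.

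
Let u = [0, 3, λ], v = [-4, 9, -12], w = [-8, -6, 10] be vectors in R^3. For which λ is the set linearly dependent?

The vectors are dependent exactly when the determinant of the matrix with rows u, v, w vanishes.
Expanding, det = 96*λ + 408.
Setting this to zero gives λ = -17/4.

λ = -17/4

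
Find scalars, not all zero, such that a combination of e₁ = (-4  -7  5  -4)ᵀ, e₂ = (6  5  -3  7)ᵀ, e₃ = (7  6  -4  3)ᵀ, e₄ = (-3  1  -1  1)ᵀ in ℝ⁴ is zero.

e₁ + e₃ + e₄ = 0

Row-reduce the matrix with e₁, e₂, e₃, e₄ as columns; the null space gives the coefficients.
One solution (up to scaling) is (1, 0, 1, 1).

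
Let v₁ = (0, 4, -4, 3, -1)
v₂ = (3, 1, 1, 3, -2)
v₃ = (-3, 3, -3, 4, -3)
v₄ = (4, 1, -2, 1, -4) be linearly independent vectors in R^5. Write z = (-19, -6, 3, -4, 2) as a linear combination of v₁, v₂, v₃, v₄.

z = -3v₁ - 2v₂ + 3v₃ - v₄

Set up the augmented matrix [v₁ | v₂ | v₃ | v₄ | z] and row-reduce.
The system has the unique solution (c₁, …, c₄) = (-3, -2, 3, -1).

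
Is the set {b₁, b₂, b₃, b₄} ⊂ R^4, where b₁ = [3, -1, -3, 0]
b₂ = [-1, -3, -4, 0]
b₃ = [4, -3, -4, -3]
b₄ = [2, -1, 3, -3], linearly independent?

linearly independent

Row-reduce the matrix whose columns are b₁, b₂, b₃, b₄.
The reduction yields 4 nonzero rows, so the rank is 4.
Since rank = 4 (the number of vectors), the set is linearly independent.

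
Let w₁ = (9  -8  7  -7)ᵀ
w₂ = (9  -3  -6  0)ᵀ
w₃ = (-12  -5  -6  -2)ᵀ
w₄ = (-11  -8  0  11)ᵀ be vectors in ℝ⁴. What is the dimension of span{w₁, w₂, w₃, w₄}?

Apply Gaussian elimination to the matrix whose rows are w₁, w₂, w₃, w₄.
Exactly 4 pivots survive; hence the rank is 4.

4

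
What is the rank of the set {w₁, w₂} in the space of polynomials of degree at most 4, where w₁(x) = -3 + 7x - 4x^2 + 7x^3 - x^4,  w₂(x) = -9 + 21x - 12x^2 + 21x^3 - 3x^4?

rank 1

Use coordinates relative to {1, x, …, x^4}.
Form the matrix with w₁, w₂ as columns and reduce.
Reduction leaves 1 leading entry, giving rank 1.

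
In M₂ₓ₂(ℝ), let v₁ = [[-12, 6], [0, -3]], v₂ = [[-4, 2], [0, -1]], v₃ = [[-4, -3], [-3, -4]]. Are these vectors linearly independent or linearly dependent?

linearly dependent

Write each element as a coordinate vector in ℝ⁴ using {E₁₁, E₁₂, E₂₁, E₂₂}.
One vector is a scalar multiple of another, so the set is dependent.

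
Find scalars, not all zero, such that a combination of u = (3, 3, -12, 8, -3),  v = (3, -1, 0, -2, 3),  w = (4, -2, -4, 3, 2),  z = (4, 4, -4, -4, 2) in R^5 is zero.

Row-reduce the matrix with u, v, w, z as columns; the null space gives the coefficients.
One solution (up to scaling) is (1, 3, -2, -1).

u + 3v - 2w - z = 0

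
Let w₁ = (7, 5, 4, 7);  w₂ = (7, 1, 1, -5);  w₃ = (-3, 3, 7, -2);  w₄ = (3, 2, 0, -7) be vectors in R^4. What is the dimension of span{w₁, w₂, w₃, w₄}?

Apply Gaussian elimination to the matrix whose rows are w₁, w₂, w₃, w₄.
There are 4 pivot columns, so rank = 4.

dim = 4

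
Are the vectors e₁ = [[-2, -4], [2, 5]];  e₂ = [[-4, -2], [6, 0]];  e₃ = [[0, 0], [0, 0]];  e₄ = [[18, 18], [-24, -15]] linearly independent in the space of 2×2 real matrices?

linearly dependent

Write each element as a coordinate vector in ℝ⁴ using {E₁₁, E₁₂, E₂₁, E₂₂}.
One of the vectors is the zero vector, so the set is linearly dependent.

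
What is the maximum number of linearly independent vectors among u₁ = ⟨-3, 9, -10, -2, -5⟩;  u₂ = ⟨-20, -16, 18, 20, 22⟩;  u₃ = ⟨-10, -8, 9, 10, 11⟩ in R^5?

Put the 5×3 matrix [u₁|u₂|u₃] into echelon form.
There are 2 pivot columns, so rank = 2.

2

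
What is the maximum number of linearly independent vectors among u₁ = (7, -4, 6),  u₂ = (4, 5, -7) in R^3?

Apply Gaussian elimination to the matrix whose rows are u₁, u₂.
Reduction leaves 2 leading entries, giving rank 2.

2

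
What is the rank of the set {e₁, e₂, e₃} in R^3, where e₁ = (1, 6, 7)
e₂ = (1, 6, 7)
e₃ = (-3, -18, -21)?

rank 1

Put the 3×3 matrix [e₁|e₂|e₃] into echelon form.
The echelon form has 1 nonzero row, so the rank is 1.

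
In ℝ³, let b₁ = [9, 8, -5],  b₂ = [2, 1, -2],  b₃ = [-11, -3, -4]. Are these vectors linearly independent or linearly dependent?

linearly independent

Row-reduce the matrix whose columns are b₁, b₂, b₃.
The reduction yields 3 nonzero rows, so the rank is 3.
Since rank = 3 (the number of vectors), the set is linearly independent.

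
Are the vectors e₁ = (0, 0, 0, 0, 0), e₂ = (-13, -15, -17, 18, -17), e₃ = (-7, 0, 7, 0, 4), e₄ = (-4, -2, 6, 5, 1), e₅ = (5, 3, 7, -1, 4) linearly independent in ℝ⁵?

linearly dependent

One of the vectors is the zero vector, so the set is linearly dependent.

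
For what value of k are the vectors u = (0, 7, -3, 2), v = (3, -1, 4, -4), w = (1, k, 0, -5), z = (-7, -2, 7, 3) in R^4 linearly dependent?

The vectors are dependent exactly when the determinant of the matrix with rows u, v, w, z vanishes.
The determinant works out to -41*k - 1271.
Setting this to zero gives k = -31.

k = -31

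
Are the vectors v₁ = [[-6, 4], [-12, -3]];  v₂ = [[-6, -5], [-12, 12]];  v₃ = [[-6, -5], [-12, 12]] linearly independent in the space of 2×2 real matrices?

linearly dependent

Take coordinates with respect to the standard basis {E₁₁, E₁₂, E₂₁, E₂₂}.
Two of the vectors are equal, giving an immediate dependence.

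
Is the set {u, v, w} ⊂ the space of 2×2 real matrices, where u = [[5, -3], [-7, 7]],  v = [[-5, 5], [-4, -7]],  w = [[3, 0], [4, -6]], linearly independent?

linearly independent

Write each element as a coordinate vector in ℝ⁴ using {E₁₁, E₁₂, E₂₁, E₂₂}.
Row-reduce the matrix whose columns are u, v, w.
The reduction yields 3 nonzero rows, so the rank is 3.
Since rank = 3 (the number of vectors), the set is linearly independent.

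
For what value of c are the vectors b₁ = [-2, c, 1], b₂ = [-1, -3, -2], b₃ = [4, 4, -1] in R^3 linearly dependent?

c = -14/9

Dependence holds iff the 3×3 matrix [b₁ b₂ b₃] is singular.
Cofactor expansion gives det = -9*c - 14.
Solving -9*c - 14 = 0 yields c = -14/9.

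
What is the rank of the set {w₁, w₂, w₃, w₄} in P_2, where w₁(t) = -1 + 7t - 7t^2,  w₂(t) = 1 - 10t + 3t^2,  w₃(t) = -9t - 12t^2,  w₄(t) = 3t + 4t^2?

Represent each element by its coordinate vector in ℝ³.
Apply Gaussian elimination to the matrix whose rows are w₁, w₂, w₃, w₄.
Exactly 2 pivots survive; hence the rank is 2.
(With 4 elements in a 3-dimensional space the rank is at most 3.)

2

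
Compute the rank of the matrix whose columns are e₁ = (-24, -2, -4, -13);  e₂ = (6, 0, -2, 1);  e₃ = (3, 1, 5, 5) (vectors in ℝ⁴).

2

Form the matrix with e₁, e₂, e₃ as columns and reduce.
Reduction leaves 2 leading entries, giving rank 2.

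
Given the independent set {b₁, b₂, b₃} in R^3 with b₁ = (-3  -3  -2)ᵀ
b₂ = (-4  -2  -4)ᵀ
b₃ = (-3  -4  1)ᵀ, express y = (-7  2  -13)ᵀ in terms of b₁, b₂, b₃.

Write y = a₁b₁ + … + a₃b₃ and equate components.
Back-substitution yields (a₁, a₂, a₃) = (-2, 4, -1).

y = -2b₁ + 4b₂ - b₃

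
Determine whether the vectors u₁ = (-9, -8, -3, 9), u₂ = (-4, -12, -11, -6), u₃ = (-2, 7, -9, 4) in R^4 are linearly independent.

linearly independent

Row-reduce the matrix whose columns are u₁, u₂, u₃.
The reduction yields 3 nonzero rows, so the rank is 3.
Since rank = 3 (the number of vectors), the set is linearly independent.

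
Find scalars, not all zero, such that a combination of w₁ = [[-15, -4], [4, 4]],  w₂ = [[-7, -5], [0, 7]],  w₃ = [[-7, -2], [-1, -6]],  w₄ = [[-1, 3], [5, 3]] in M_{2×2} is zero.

w₁ - w₂ - w₃ - w₄ = 0

Pass to coordinate vectors relative to the basis {E₁₁, E₁₂, E₂₁, E₂₂}.
Write the vectors as columns of a matrix and find a nonzero vector in its null space.
The free variable yields coefficients (1, -1, -1, -1) (any nonzero multiple also works).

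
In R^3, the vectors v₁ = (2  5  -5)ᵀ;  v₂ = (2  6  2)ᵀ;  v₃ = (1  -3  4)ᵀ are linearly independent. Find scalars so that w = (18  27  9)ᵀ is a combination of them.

Set up the augmented matrix [v₁ | v₂ | v₃ | w] and row-reduce.
Back-substitution yields (c₁, c₂, c₃) = (3, 4, 4).

w = 3v₁ + 4v₂ + 4v₃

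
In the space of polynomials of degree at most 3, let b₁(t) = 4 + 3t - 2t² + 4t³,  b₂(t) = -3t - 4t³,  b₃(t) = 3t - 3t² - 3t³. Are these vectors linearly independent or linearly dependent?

linearly independent

Write each element as a coordinate vector in ℝ⁴ using {1, t, …, t³}.
Place the vectors as rows of a 3×4 matrix and reduce to echelon form.
The reduction yields 3 nonzero rows, so the rank is 3.
Since rank = 3 (the number of vectors), the set is linearly independent.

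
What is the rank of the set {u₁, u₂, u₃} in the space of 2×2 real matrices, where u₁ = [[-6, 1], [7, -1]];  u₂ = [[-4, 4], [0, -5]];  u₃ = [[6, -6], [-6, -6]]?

3

Use coordinates relative to {E₁₁, E₁₂, E₂₁, E₂₂}.
Row-reduce the 3×4 matrix with these as rows.
Exactly 3 pivots survive; hence the rank is 3.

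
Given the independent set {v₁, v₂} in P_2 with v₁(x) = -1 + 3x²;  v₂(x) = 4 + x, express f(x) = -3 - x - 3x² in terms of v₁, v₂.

Identify each element with its coordinate vector in ℝ³ via {1, x, x²}.
Set up the augmented matrix [v₁ | v₂ | f] and row-reduce.
Back-substitution yields (c₁, c₂) = (-1, -1).

f = -v₁ - v₂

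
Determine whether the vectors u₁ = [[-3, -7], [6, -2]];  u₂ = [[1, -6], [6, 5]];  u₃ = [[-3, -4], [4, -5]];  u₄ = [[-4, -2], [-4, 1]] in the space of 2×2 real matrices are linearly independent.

Take coordinates with respect to the standard basis {E₁₁, E₁₂, E₂₁, E₂₂}.
Form the 4×4 matrix with these as columns; its determinant is -14.
A nonzero determinant means the columns are linearly independent.

linearly independent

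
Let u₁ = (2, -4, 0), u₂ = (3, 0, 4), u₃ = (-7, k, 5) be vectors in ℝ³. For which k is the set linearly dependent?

k = 43/2

Dependence holds iff the 3×3 matrix [u₁ u₂ u₃] is singular.
Expanding, det = 172 - 8*k.
Setting this to zero gives k = 43/2.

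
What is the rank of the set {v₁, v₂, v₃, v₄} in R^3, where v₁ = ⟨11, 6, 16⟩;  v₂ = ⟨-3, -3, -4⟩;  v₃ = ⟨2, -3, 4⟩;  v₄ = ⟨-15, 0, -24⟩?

Form the matrix with v₁, v₂, v₃, v₄ as columns and reduce.
Exactly 2 pivots survive; hence the rank is 2.
(With 4 elements in a 3-dimensional space the rank is at most 3.)

2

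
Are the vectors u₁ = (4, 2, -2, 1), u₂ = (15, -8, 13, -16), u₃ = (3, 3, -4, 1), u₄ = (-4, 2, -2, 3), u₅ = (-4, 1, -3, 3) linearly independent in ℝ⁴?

There are 5 vectors in a 4-dimensional space, so they cannot be linearly independent.

linearly dependent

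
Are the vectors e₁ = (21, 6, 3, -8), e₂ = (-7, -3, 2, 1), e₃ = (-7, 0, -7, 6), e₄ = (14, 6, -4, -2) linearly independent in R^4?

linearly dependent

One vector is a scalar multiple of another, so the set is dependent.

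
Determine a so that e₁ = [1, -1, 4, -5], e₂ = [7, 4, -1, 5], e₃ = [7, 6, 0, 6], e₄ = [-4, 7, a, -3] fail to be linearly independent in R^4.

a = 10

The vectors are dependent exactly when the determinant of the matrix with rows e₁, e₂, e₃, e₄ vanishes.
The determinant works out to 69*a - 690.
This vanishes exactly when a = 10.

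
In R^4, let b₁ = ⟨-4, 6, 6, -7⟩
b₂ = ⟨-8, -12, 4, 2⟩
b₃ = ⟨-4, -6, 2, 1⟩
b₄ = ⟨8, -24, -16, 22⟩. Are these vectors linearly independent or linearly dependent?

One vector is a scalar multiple of another, so the set is dependent.

linearly dependent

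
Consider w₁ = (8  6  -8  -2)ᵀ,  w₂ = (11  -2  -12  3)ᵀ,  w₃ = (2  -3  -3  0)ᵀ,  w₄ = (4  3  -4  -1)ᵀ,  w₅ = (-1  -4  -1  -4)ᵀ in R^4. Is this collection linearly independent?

There are 5 vectors in a 4-dimensional space, so they cannot be linearly independent.

linearly dependent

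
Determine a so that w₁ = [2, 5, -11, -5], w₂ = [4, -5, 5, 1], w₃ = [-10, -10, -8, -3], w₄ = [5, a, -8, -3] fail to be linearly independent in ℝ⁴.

Dependence holds iff the 4×4 matrix [w₁ w₂ w₃ w₄] is singular.
The determinant works out to 1890 - 126*a.
Solving 1890 - 126*a = 0 yields a = 15.

a = 15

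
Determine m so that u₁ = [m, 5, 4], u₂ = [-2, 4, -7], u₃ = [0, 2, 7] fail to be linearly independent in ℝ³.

m = -9/7

The set is linearly dependent precisely when det[u₁; u₂; u₃] = 0.
Cofactor expansion gives det = 42*m + 54.
Solving 42*m + 54 = 0 yields m = -9/7.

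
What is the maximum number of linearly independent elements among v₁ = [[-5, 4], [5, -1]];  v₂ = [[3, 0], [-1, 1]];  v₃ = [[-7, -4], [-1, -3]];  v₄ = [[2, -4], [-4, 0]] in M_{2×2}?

2

Use coordinates relative to {E₁₁, E₁₂, E₂₁, E₂₂}.
Form the matrix with v₁, v₂, v₃, v₄ as columns and reduce.
There are 2 pivot columns, so rank = 2.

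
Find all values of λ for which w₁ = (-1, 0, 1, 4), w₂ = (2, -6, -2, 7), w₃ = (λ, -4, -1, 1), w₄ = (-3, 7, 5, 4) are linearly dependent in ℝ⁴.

Place the vectors as rows of a 4×4 matrix; dependence ⇔ determinant zero.
Expanding, det = 9*λ + 51.
This vanishes exactly when λ = -17/3.

λ = -17/3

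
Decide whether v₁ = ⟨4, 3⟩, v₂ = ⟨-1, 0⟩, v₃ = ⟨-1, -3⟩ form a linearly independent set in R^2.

linearly dependent

There are 3 vectors in a 2-dimensional space, so they cannot be linearly independent.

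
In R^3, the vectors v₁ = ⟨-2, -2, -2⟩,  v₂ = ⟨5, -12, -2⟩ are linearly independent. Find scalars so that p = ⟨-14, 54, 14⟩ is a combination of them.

Solve the system with v₁, v₂ as columns and p as the right-hand side.
Back-substitution yields (a₁, a₂) = (-3, -4).

p = -3v₁ - 4v₂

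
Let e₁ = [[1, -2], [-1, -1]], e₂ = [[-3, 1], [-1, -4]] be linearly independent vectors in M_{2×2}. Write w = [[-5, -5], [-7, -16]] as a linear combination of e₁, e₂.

w = 4e₁ + 3e₂

Work in coordinates with respect to the standard basis {E₁₁, E₁₂, E₂₁, E₂₂}.
Since e₁, e₂ are independent, the coefficients expressing w are uniquely determined by a linear system.
Back-substitution yields (α₁, α₂) = (4, 3).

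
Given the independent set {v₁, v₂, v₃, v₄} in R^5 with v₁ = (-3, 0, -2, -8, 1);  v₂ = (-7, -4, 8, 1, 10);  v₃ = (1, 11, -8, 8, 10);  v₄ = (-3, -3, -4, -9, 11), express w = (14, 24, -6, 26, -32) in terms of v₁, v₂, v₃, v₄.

Solve the system with v₁, v₂, v₃, v₄ as columns and w as the right-hand side.
Back-substitution yields (c₁, …, c₄) = (1, -1, 1, -3).

w = v₁ - v₂ + v₃ - 3v₄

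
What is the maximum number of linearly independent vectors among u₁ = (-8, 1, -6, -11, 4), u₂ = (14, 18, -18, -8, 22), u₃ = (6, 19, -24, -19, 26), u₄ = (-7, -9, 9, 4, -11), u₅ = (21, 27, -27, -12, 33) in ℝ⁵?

Put the 5×5 matrix [u₁|u₂|u₃|u₄|u₅] into echelon form.
Reduction leaves 2 leading entries, giving rank 2.

2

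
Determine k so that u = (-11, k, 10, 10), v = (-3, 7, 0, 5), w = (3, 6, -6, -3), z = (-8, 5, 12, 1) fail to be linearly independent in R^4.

k = 57/5

The vectors are dependent exactly when the determinant of the matrix with rows u, v, w, z vanishes.
Expanding, det = 150*k - 1710.
Setting this to zero gives k = 57/5.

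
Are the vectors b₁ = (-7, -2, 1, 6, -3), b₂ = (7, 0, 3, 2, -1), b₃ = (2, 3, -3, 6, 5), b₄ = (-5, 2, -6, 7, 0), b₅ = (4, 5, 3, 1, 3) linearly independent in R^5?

Row-reduce the matrix whose columns are b₁, b₂, b₃, b₄, b₅.
The reduction yields 5 nonzero rows, so the rank is 5.
Since rank = 5 (the number of vectors), the set is linearly independent.

linearly independent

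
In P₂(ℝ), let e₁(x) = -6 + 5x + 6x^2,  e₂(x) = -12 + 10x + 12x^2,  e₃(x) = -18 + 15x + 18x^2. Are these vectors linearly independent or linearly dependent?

linearly dependent

Take coordinates with respect to the standard basis {1, x, x^2}.
One vector is a scalar multiple of another, so the set is dependent.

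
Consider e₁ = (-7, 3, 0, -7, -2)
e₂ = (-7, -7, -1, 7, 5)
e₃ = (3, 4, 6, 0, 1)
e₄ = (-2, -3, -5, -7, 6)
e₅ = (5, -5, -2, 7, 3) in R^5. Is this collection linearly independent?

Place the vectors as rows of a 5×5 matrix and reduce to echelon form.
The reduction yields 5 nonzero rows, so the rank is 5.
Since rank = 5 (the number of vectors), the set is linearly independent.

linearly independent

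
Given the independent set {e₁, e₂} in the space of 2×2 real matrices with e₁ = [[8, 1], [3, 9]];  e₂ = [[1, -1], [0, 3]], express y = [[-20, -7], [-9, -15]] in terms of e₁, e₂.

Take coordinate vectors relative to {E₁₁, E₁₂, E₂₁, E₂₂}.
Write y = c₁e₁ + c₂e₂ and equate components.
The system has the unique solution (c₁, c₂) = (-3, 4).

y = -3e₁ + 4e₂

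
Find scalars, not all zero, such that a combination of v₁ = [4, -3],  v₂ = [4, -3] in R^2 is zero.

Set up α₁v₁ + α₂v₂ = 0 and solve the homogeneous system.
A generator of the null space is (1, -1).

v₁ - v₂ = 0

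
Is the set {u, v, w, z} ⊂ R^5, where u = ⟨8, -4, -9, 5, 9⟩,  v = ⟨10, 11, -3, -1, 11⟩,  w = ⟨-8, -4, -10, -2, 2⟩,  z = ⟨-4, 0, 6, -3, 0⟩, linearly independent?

linearly independent

Row-reduce the matrix whose columns are u, v, w, z.
The reduction yields 4 nonzero rows, so the rank is 4.
Since rank = 4 (the number of vectors), the set is linearly independent.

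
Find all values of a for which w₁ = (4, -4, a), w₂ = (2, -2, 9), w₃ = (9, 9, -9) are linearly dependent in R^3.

a = 18

The set is linearly dependent precisely when det[w₁; w₂; w₃] = 0.
The determinant works out to 36*a - 648.
This vanishes exactly when a = 18.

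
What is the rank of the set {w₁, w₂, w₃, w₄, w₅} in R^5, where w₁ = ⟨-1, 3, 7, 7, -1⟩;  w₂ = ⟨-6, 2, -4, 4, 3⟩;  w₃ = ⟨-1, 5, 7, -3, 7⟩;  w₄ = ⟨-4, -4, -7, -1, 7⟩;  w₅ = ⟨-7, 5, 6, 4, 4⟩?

rank 5

Apply Gaussian elimination to the matrix whose rows are w₁, w₂, w₃, w₄, w₅.
The echelon form has 5 nonzero rows, so the rank is 5.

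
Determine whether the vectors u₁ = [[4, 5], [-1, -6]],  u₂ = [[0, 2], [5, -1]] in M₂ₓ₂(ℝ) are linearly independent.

linearly independent

Write each element as a coordinate vector in ℝ⁴ using {E₁₁, E₁₂, E₂₁, E₂₂}.
Place the vectors as rows of a 2×4 matrix and reduce to echelon form.
The reduction yields 2 nonzero rows, so the rank is 2.
Since rank = 2 (the number of vectors), the set is linearly independent.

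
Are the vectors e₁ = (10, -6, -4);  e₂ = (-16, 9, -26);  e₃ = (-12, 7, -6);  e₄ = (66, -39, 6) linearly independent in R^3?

linearly dependent

There are 4 vectors in a 3-dimensional space, so they cannot be linearly independent.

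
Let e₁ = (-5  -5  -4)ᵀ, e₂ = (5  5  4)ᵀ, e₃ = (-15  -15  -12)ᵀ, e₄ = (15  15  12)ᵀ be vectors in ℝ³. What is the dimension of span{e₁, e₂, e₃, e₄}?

1

Row-reduce the 4×3 matrix with these as rows.
The echelon form has 1 nonzero row, so the rank is 1.
(With 4 elements in a 3-dimensional space the rank is at most 3.)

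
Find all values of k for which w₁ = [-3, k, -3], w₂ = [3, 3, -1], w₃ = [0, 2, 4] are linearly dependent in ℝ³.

Dependence holds iff the 3×3 matrix [w₁ w₂ w₃] is singular.
Expanding, det = -12*k - 60.
Setting this to zero gives k = -5.

k = -5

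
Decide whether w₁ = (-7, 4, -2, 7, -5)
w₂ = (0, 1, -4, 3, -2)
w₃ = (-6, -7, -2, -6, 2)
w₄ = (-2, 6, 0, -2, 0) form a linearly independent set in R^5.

Row-reduce the matrix whose columns are w₁, w₂, w₃, w₄.
The reduction yields 4 nonzero rows, so the rank is 4.
Since rank = 4 (the number of vectors), the set is linearly independent.

linearly independent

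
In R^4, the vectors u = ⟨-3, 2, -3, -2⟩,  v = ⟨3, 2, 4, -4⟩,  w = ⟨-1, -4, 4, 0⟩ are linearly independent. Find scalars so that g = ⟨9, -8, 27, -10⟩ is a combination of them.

Write g = c₁u + … + c₃w and equate components.
The system has the unique solution (c₁, c₂, c₃) = (-1, 3, 3).

g = -u + 3v + 3w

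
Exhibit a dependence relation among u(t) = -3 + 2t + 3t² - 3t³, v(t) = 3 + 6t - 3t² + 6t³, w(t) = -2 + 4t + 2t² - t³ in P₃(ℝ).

Pass to coordinate vectors relative to the basis {1, t, …, t³}.
Set up α₁u + … + α₃w = 0 and solve the homogeneous system.
One solution (up to scaling) is (3, 1, -3).

3u + v - 3w = 0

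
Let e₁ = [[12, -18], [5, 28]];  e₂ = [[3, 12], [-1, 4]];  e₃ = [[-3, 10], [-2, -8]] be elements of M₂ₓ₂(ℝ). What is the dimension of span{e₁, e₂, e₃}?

2

Pass to coordinate vectors with respect to the basis {E₁₁, E₁₂, E₂₁, E₂₂}.
Row-reduce the 3×4 matrix with these as rows.
Reduction leaves 2 leading entries, giving rank 2.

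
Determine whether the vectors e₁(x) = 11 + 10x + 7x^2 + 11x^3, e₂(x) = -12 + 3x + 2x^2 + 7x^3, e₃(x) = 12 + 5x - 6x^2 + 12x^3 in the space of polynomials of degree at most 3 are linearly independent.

linearly independent

Write each element as a coordinate vector in ℝ⁴ using {1, x, …, x^3}.
Row-reduce the matrix whose columns are e₁, e₂, e₃.
The reduction yields 3 nonzero rows, so the rank is 3.
Since rank = 3 (the number of vectors), the set is linearly independent.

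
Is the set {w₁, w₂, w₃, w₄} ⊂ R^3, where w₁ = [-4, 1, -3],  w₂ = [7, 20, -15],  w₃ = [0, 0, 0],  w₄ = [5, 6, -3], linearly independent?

There are 4 vectors in a 3-dimensional space, so they cannot be linearly independent.

linearly dependent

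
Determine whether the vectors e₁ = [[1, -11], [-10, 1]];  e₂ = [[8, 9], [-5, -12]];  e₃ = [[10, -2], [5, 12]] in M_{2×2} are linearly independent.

linearly independent

Write each element as a coordinate vector in ℝ⁴ using {E₁₁, E₁₂, E₂₁, E₂₂}.
Place the vectors as rows of a 3×4 matrix and reduce to echelon form.
The reduction yields 3 nonzero rows, so the rank is 3.
Since rank = 3 (the number of vectors), the set is linearly independent.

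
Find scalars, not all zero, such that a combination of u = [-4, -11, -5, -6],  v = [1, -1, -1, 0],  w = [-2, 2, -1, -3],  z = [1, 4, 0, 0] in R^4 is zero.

u - 3v - 2w + 3z = 0

Write the vectors as columns of a matrix and find a nonzero vector in its null space.
One solution (up to scaling) is (1, -3, -2, 3).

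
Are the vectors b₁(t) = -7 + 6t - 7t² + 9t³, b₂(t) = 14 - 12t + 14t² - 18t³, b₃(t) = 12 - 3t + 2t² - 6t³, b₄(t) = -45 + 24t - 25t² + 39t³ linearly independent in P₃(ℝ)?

linearly dependent

Write each element as a coordinate vector in ℝ⁴ using {1, t, …, t³}.
One vector is a scalar multiple of another, so the set is dependent.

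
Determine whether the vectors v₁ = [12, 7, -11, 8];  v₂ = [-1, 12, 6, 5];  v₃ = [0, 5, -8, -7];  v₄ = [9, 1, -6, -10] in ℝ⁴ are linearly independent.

linearly independent

Form the 4×4 matrix with these as columns; its determinant is 26854.
A nonzero determinant means the columns are linearly independent.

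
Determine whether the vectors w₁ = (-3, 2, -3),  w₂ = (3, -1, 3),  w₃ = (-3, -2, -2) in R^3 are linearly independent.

Place the vectors as rows of a 3×3 matrix and reduce to echelon form.
The reduction yields 3 nonzero rows, so the rank is 3.
Since rank = 3 (the number of vectors), the set is linearly independent.

linearly independent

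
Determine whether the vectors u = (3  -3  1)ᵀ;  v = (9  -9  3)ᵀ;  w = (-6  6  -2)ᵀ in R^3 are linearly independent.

linearly dependent

Form the 3×3 matrix with these as columns; its determinant is 0.
A zero determinant means the columns are linearly dependent.
Indeed 3u - v = 0.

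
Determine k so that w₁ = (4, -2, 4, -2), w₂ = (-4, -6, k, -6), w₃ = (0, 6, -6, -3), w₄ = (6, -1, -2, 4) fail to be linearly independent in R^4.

Place the vectors as rows of a 4×4 matrix; dependence ⇔ determinant zero.
Cofactor expansion gives det = 2496 - 192*k.
Setting this to zero gives k = 13.

k = 13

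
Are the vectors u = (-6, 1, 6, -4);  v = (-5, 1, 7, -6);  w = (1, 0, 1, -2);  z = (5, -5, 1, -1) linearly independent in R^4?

linearly dependent

Form the 4×4 matrix with these as columns; its determinant is 0.
A zero determinant means the columns are linearly dependent.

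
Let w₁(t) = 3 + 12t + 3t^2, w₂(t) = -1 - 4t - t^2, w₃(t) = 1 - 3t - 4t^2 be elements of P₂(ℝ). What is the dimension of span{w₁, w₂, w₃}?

dim = 2

Use coordinates relative to {1, t, t^2}.
Form the matrix with w₁, w₂, w₃ as columns and reduce.
There are 2 pivot columns, so rank = 2.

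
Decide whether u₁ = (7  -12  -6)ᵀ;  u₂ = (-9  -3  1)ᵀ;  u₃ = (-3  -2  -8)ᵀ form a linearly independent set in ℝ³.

linearly independent

Row-reduce the matrix whose columns are u₁, u₂, u₃.
The reduction yields 3 nonzero rows, so the rank is 3.
Since rank = 3 (the number of vectors), the set is linearly independent.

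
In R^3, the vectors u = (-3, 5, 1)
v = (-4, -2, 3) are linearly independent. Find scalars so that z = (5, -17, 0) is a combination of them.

Since u, v are independent, the coefficients expressing z are uniquely determined by a linear system.
The system has the unique solution (c₁, c₂) = (-3, 1).

z = -3u + v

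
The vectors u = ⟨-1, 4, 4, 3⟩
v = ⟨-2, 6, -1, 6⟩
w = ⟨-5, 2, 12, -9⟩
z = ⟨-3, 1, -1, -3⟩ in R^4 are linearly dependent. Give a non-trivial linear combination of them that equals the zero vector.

3u - 2v - w + 2z = 0

Solve the homogeneous system with u, v, w, z as columns by row-reducing the coefficient matrix.
A generator of the null space is (3, -2, -1, 2).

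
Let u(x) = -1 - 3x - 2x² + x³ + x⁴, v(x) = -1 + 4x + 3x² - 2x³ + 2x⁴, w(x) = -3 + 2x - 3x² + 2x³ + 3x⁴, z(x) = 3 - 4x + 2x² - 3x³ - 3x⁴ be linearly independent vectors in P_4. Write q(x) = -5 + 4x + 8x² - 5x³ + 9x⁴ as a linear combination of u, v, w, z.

q = 4u + 4v - 2w - z

Work in coordinates with respect to the standard basis {1, x, …, x⁴}.
Solve the system with u, v, w, z as columns and q as the right-hand side.
The system has the unique solution (a₁, …, a₄) = (4, 4, -2, -1).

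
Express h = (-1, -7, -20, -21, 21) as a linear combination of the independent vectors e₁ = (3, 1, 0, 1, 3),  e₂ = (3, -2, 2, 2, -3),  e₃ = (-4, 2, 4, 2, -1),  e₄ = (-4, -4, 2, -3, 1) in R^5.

Write h = c₁e₁ + … + c₄e₄ and equate components.
Back-substitution yields (c₁, …, c₄) = (1, -4, -4, 2).

h = e₁ - 4e₂ - 4e₃ + 2e₄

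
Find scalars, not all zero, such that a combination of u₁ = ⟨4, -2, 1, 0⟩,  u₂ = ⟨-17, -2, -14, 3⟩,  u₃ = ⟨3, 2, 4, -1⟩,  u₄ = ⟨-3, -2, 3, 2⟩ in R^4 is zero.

2u₁ + u₂ + 3u₃ = 0

Write the vectors as columns of a matrix and find a nonzero vector in its null space.
One solution (up to scaling) is (2, 1, 3, 0).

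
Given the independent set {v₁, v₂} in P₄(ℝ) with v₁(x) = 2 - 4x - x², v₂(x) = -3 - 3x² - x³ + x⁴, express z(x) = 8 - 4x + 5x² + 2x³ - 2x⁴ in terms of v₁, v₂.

Identify each element with its coordinate vector in ℝ⁵ via {1, x, …, x⁴}.
Since v₁, v₂ are independent, the coefficients expressing z are uniquely determined by a linear system.
Row-reducing the augmented matrix gives the unique coefficients (c₁, c₂) = (1, -2).

z = v₁ - 2v₂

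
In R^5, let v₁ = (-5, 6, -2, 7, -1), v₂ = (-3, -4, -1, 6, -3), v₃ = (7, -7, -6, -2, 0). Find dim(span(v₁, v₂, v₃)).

3

Put the 5×3 matrix [v₁|v₂|v₃] into echelon form.
There are 3 pivot columns, so rank = 3.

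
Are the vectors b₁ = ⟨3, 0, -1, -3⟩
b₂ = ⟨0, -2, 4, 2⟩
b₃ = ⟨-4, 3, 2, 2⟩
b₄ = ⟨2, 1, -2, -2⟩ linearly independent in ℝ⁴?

linearly independent

Form the 4×4 matrix with these as columns; its determinant is -36.
A nonzero determinant means the columns are linearly independent.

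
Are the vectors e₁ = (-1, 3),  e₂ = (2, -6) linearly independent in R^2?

linearly dependent

One vector is a scalar multiple of another, so the set is dependent.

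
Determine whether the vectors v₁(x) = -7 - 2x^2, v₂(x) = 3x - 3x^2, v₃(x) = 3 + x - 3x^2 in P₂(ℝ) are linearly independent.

Write each element as a coordinate vector in ℝ³ using {1, x, x^2}.
The matrix [v₁|v₂|v₃] has determinant 60.
A nonzero determinant means the columns are linearly independent.

linearly independent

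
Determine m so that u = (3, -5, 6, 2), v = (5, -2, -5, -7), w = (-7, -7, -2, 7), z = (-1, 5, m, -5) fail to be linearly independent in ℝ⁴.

m = -8

Dependence holds iff the 4×4 matrix [u v w z] is singular.
The determinant works out to 357*m + 2856.
Solving 357*m + 2856 = 0 yields m = -8.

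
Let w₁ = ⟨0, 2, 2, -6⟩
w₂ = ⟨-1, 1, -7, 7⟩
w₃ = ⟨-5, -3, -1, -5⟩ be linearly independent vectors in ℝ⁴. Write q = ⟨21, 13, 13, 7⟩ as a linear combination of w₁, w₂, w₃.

q = w₁ - w₂ - 4w₃

Solve the system with w₁, w₂, w₃ as columns and q as the right-hand side.
Back-substitution yields (c₁, c₂, c₃) = (1, -1, -4).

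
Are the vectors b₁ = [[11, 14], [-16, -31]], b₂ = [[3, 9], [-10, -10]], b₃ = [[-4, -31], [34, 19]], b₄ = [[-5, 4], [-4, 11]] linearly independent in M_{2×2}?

Take coordinates with respect to the standard basis {E₁₁, E₁₂, E₂₁, E₂₂}.
Place the vectors as rows of a 4×4 matrix and reduce to echelon form.
The reduction yields 2 nonzero rows, so the rank is 2.
Since rank 2 < 4, the set is linearly dependent.
Indeed b₁ - 5b₂ - b₃ = 0.

linearly dependent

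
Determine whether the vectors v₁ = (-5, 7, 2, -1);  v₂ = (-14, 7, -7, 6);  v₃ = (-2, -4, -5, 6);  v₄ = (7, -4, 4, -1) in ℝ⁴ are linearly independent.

linearly dependent

The matrix [v₁|v₂|v₃|v₄] has determinant 0.
A zero determinant means the columns are linearly dependent.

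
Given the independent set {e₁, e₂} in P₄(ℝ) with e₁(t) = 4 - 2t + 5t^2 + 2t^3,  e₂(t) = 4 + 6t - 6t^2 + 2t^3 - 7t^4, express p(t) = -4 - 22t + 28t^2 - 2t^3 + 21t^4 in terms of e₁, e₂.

Identify each element with its coordinate vector in ℝ⁵ via {1, t, …, t^4}.
Write p = a₁e₁ + a₂e₂ and equate components.
Row-reducing the augmented matrix gives the unique coefficients (a₁, a₂) = (2, -3).

p = 2e₁ - 3e₂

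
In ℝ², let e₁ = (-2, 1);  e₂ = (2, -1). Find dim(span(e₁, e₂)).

1

Form the matrix with e₁, e₂ as columns and reduce.
The echelon form has 1 nonzero row, so the rank is 1.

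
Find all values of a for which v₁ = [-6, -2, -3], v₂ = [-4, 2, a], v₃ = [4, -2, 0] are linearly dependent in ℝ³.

a = 0

The set is linearly dependent precisely when det[v₁; v₂; v₃] = 0.
Cofactor expansion gives det = -20*a.
Solving -20*a = 0 yields a = 0.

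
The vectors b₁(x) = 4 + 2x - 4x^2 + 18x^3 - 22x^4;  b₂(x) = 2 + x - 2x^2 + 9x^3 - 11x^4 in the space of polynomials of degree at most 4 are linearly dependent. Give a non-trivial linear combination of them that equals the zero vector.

Take coordinates with respect to {1, x, …, x^4}.
Set up α₁b₁ + α₂b₂ = 0 and solve the homogeneous system.
The free variable yields coefficients (1, -2) (any nonzero multiple also works).

b₁ - 2b₂ = 0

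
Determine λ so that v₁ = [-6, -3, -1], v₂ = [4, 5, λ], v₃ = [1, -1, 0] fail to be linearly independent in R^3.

The vectors are dependent exactly when the determinant of the matrix with rows v₁, v₂, v₃ vanishes.
The determinant works out to 9 - 9*λ.
Setting this to zero gives λ = 1.

λ = 1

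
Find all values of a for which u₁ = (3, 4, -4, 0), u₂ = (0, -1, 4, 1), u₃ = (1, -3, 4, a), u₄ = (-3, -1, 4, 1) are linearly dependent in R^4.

a = 1/3

Place the vectors as rows of a 4×4 matrix; dependence ⇔ determinant zero.
Expanding, det = 36*a - 12.
Setting this to zero gives a = 1/3.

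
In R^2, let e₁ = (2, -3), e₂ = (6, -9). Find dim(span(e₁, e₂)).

Row-reduce the 2×2 matrix with these as rows.
Reduction leaves 1 leading entry, giving rank 1.

1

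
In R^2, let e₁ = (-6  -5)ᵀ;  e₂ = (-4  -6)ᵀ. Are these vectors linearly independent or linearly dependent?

Form the 2×2 matrix with these as columns; its determinant is 16.
A nonzero determinant means the columns are linearly independent.

linearly independent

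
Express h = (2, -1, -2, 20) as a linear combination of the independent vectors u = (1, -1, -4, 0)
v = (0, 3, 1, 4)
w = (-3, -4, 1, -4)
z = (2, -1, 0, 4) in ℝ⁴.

Since u, v, w, z are independent, the coefficients expressing h are uniquely determined by a linear system.
The system has the unique solution (a₁, …, a₄) = (2, 4, 2, 3).

h = 2u + 4v + 2w + 3z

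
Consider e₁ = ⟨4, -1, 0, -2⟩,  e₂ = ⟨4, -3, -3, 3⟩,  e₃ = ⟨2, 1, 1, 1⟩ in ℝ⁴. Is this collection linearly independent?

Row-reduce the matrix whose columns are e₁, e₂, e₃.
The reduction yields 3 nonzero rows, so the rank is 3.
Since rank = 3 (the number of vectors), the set is linearly independent.

linearly independent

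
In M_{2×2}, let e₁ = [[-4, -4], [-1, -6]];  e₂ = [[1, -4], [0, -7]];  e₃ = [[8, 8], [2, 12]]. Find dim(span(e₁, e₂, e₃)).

Use coordinates relative to {E₁₁, E₁₂, E₂₁, E₂₂}.
Apply Gaussian elimination to the matrix whose rows are e₁, e₂, e₃.
The echelon form has 2 nonzero rows, so the rank is 2.

2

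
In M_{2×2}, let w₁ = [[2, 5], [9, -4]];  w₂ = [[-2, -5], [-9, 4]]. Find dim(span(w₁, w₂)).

dim = 1

Represent each element by its coordinate vector in ℝ⁴.
Put the 4×2 matrix [w₁|w₂] into echelon form.
There is 1 pivot column, so rank = 1.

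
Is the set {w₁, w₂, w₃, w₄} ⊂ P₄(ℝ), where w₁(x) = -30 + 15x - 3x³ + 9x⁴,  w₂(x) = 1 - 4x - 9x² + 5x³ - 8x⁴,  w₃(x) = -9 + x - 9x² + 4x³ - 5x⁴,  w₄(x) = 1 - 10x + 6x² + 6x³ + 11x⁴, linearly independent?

Take coordinates with respect to the standard basis {1, x, …, x⁴}.
Row-reduce the matrix whose columns are w₁, w₂, w₃, w₄.
The reduction yields 3 nonzero rows, so the rank is 3.
Since rank 3 < 4, the set is linearly dependent.

linearly dependent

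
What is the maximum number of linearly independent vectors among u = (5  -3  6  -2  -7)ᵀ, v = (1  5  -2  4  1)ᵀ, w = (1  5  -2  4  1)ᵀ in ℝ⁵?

2

Form the matrix with u, v, w as columns and reduce.
Exactly 2 pivots survive; hence the rank is 2.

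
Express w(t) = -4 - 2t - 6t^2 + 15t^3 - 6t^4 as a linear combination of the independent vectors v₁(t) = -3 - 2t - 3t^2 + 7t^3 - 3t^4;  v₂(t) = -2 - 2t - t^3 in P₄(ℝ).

Identify each element with its coordinate vector in ℝ⁵ via {1, t, …, t^4}.
Write w = a₁v₁ + a₂v₂ and equate components.
Row-reducing the augmented matrix gives the unique coefficients (a₁, a₂) = (2, -1).

w = 2v₁ - v₂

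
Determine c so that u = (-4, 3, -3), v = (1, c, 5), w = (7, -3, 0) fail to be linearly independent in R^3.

Place the vectors as rows of a 3×3 matrix; dependence ⇔ determinant zero.
Cofactor expansion gives det = 21*c + 54.
Solving 21*c + 54 = 0 yields c = -18/7.

c = -18/7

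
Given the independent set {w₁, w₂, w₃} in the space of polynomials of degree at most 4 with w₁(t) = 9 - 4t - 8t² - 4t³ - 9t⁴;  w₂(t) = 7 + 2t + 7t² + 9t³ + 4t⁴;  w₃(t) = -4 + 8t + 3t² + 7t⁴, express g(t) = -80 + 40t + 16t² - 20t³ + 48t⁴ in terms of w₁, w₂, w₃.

g = -4w₁ - 4w₂ + 4w₃

Take coordinate vectors relative to {1, t, …, t⁴}.
Set up the augmented matrix [w₁ | w₂ | w₃ | g] and row-reduce.
Back-substitution yields (a₁, a₂, a₃) = (-4, -4, 4).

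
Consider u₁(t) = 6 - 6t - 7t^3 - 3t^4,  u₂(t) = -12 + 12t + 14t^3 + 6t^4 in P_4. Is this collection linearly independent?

linearly dependent

Take coordinates with respect to the standard basis {1, t, …, t^4}.
One vector is a scalar multiple of another, so the set is dependent.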